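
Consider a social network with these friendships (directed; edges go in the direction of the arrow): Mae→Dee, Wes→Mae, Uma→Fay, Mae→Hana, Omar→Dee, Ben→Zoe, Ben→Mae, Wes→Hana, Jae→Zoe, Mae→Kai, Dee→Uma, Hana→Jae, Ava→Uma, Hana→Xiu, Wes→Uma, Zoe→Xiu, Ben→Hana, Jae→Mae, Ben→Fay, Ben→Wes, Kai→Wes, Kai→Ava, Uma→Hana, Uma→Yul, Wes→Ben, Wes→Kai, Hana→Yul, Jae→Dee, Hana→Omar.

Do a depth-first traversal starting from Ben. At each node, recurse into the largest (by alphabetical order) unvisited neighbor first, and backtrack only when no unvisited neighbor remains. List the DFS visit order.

Visit Ben
Ben → Zoe
Zoe → Xiu
Ben → Wes
Wes → Uma
Uma → Yul
Uma → Hana
Hana → Omar
Omar → Dee
Hana → Jae
Jae → Mae
Mae → Kai
Kai → Ava
Uma → Fay

Ben, Zoe, Xiu, Wes, Uma, Yul, Hana, Omar, Dee, Jae, Mae, Kai, Ava, Fay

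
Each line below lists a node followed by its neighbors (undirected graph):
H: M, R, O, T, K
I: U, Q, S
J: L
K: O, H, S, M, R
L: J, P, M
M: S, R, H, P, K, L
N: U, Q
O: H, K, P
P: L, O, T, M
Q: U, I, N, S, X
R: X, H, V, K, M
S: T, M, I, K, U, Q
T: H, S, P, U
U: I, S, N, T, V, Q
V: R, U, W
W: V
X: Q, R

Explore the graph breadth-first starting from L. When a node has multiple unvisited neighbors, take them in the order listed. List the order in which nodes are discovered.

Visit L; enqueue J, P, M → queue [J, P, M]
Visit J → queue [P, M]
Visit P; enqueue O, T → queue [M, O, T]
Visit M; enqueue S, R, H, K → queue [O, T, S, R, H, K]
Visit O → queue [T, S, R, H, K]
Visit T; enqueue U → queue [S, R, H, K, U]
Visit S; enqueue I, Q → queue [R, H, K, U, I, Q]
Visit R; enqueue X, V → queue [H, K, U, I, Q, X, V]
Visit H → queue [K, U, I, Q, X, V]
Visit K → queue [U, I, Q, X, V]
Visit U; enqueue N → queue [I, Q, X, V, N]
Visit I → queue [Q, X, V, N]
Visit Q → queue [X, V, N]
Visit X → queue [V, N]
Visit V; enqueue W → queue [N, W]
Visit N → queue [W]
Visit W → queue []

L, J, P, M, O, T, S, R, H, K, U, I, Q, X, V, N, W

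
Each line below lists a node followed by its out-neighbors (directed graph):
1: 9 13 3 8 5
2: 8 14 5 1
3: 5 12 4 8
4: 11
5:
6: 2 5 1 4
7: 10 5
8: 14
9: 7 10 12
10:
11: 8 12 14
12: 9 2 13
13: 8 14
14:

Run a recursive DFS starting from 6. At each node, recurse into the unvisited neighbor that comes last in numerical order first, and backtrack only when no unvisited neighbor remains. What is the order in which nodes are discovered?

Visit 6
6 → 5
6 → 4
4 → 11
11 → 14
11 → 12
12 → 13
13 → 8
12 → 9
9 → 10
9 → 7
12 → 2
2 → 1
1 → 3

6, 5, 4, 11, 14, 12, 13, 8, 9, 10, 7, 2, 1, 3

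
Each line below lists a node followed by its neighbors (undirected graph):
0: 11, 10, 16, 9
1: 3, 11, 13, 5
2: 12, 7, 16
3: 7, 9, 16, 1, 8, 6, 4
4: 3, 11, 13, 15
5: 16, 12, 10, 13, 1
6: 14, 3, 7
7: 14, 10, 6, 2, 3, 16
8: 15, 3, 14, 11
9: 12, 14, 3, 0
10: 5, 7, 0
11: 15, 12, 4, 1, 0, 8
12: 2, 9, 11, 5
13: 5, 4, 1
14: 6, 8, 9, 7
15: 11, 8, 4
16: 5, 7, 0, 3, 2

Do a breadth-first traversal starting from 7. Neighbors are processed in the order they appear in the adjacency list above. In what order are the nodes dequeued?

7, 14, 10, 6, 2, 3, 16, 8, 9, 5, 0, 12, 1, 4, 15, 11, 13

Visit 7; enqueue 14, 10, 6, 2, 3, 16 → queue [14, 10, 6, 2, 3, 16]
Visit 14; enqueue 8, 9 → queue [10, 6, 2, 3, 16, 8, 9]
Visit 10; enqueue 5, 0 → queue [6, 2, 3, 16, 8, 9, 5, 0]
Visit 6 → queue [2, 3, 16, 8, 9, 5, 0]
Visit 2; enqueue 12 → queue [3, 16, 8, 9, 5, 0, 12]
Visit 3; enqueue 1, 4 → queue [16, 8, 9, 5, 0, 12, 1, 4]
Visit 16 → queue [8, 9, 5, 0, 12, 1, 4]
Visit 8; enqueue 15, 11 → queue [9, 5, 0, 12, 1, 4, 15, 11]
Visit 9 → queue [5, 0, 12, 1, 4, 15, 11]
Visit 5; enqueue 13 → queue [0, 12, 1, 4, 15, 11, 13]
Visit 0 → queue [12, 1, 4, 15, 11, 13]
Visit 12 → queue [1, 4, 15, 11, 13]
Visit 1 → queue [4, 15, 11, 13]
Visit 4 → queue [15, 11, 13]
Visit 15 → queue [11, 13]
Visit 11 → queue [13]
Visit 13 → queue []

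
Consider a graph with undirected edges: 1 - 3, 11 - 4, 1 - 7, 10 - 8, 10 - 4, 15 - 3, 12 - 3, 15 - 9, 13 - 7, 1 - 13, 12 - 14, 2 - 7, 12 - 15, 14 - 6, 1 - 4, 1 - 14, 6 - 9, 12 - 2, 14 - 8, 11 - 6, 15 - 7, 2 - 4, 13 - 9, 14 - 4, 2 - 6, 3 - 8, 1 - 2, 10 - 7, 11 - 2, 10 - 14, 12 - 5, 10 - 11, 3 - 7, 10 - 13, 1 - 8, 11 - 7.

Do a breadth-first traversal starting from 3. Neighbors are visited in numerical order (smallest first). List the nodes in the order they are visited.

Visit 3; enqueue 1, 7, 8, 12, 15 → queue [1, 7, 8, 12, 15]
Visit 1; enqueue 2, 4, 13, 14 → queue [7, 8, 12, 15, 2, 4, 13, 14]
Visit 7; enqueue 10, 11 → queue [8, 12, 15, 2, 4, 13, 14, 10, 11]
Visit 8 → queue [12, 15, 2, 4, 13, 14, 10, 11]
Visit 12; enqueue 5 → queue [15, 2, 4, 13, 14, 10, 11, 5]
Visit 15; enqueue 9 → queue [2, 4, 13, 14, 10, 11, 5, 9]
Visit 2; enqueue 6 → queue [4, 13, 14, 10, 11, 5, 9, 6]
Visit 4 → queue [13, 14, 10, 11, 5, 9, 6]
Visit 13 → queue [14, 10, 11, 5, 9, 6]
Visit 14 → queue [10, 11, 5, 9, 6]
Visit 10 → queue [11, 5, 9, 6]
Visit 11 → queue [5, 9, 6]
Visit 5 → queue [9, 6]
Visit 9 → queue [6]
Visit 6 → queue []

3, 1, 7, 8, 12, 15, 2, 4, 13, 14, 10, 11, 5, 9, 6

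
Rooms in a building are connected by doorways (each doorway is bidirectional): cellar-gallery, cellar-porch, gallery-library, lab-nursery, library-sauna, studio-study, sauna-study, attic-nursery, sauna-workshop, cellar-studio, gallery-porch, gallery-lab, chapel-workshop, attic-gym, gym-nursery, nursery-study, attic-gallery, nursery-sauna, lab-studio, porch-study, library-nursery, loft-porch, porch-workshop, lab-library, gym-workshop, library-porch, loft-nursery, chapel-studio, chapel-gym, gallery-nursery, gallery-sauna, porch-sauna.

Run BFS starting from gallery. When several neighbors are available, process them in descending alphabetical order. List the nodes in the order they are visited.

gallery, sauna, porch, nursery, library, lab, cellar, attic, workshop, study, loft, gym, studio, chapel

Visit gallery; enqueue sauna, porch, nursery, library, lab, cellar, attic → queue [sauna, porch, nursery, library, lab, cellar, attic]
Visit sauna; enqueue workshop, study → queue [porch, nursery, library, lab, cellar, attic, workshop, study]
Visit porch; enqueue loft → queue [nursery, library, lab, cellar, attic, workshop, study, loft]
Visit nursery; enqueue gym → queue [library, lab, cellar, attic, workshop, study, loft, gym]
Visit library → queue [lab, cellar, attic, workshop, study, loft, gym]
Visit lab; enqueue studio → queue [cellar, attic, workshop, study, loft, gym, studio]
Visit cellar → queue [attic, workshop, study, loft, gym, studio]
Visit attic → queue [workshop, study, loft, gym, studio]
Visit workshop; enqueue chapel → queue [study, loft, gym, studio, chapel]
Visit study → queue [loft, gym, studio, chapel]
Visit loft → queue [gym, studio, chapel]
Visit gym → queue [studio, chapel]
Visit studio → queue [chapel]
Visit chapel → queue []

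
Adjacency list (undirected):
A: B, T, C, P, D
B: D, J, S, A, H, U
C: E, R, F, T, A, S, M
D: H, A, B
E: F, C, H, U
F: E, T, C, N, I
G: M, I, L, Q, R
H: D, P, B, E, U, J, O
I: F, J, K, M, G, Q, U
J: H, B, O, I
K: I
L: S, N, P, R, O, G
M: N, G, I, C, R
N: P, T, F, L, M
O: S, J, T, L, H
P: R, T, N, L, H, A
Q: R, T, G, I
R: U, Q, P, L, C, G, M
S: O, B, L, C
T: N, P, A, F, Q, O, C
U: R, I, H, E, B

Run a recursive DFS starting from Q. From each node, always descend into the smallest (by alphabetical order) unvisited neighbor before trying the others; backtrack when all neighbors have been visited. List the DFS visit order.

Q, G, I, F, C, A, B, D, H, E, U, R, L, N, M, P, T, O, J, S, K

Visit Q
Q → G
G → I
I → F
F → C
C → A
A → B
B → D
D → H
H → E
E → U
U → R
R → L
L → N
N → M
N → P
P → T
T → O
O → J
O → S
I → K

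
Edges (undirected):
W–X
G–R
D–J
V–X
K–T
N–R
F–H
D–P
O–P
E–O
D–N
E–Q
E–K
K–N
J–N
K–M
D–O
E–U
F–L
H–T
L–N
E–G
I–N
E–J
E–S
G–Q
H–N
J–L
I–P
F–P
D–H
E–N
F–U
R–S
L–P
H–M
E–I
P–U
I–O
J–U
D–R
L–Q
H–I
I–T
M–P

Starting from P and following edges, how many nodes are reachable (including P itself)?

18

BFS from P visits: P, D, F, I, L, M, O, U, H, J, N, R, E, T, Q, K, G, S
Reachable nodes: 18 of 21 total.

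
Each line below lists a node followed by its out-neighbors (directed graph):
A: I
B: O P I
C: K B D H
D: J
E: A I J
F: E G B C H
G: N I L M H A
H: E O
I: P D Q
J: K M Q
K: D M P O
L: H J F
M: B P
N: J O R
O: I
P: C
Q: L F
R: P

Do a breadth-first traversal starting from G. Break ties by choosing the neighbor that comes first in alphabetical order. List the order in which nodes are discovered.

G, A, H, I, L, M, N, E, O, D, P, Q, F, J, B, R, C, K

Visit G; enqueue A, H, I, L, M, N → queue [A, H, I, L, M, N]
Visit A → queue [H, I, L, M, N]
Visit H; enqueue E, O → queue [I, L, M, N, E, O]
Visit I; enqueue D, P, Q → queue [L, M, N, E, O, D, P, Q]
Visit L; enqueue F, J → queue [M, N, E, O, D, P, Q, F, J]
Visit M; enqueue B → queue [N, E, O, D, P, Q, F, J, B]
Visit N; enqueue R → queue [E, O, D, P, Q, F, J, B, R]
Visit E → queue [O, D, P, Q, F, J, B, R]
Visit O → queue [D, P, Q, F, J, B, R]
Visit D → queue [P, Q, F, J, B, R]
Visit P; enqueue C → queue [Q, F, J, B, R, C]
Visit Q → queue [F, J, B, R, C]
Visit F → queue [J, B, R, C]
Visit J; enqueue K → queue [B, R, C, K]
Visit B → queue [R, C, K]
Visit R → queue [C, K]
Visit C → queue [K]
Visit K → queue []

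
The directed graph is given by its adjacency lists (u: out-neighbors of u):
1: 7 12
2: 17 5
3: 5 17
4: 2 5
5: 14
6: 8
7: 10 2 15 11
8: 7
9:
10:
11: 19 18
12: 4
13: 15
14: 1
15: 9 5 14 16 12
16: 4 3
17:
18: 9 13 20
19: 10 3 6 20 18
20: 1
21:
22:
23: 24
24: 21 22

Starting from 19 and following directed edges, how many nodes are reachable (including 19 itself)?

20

BFS from 19 visits: 19, 10, 3, 6, 20, 18, 5, 17, 8, 1, 9, 13, 14, 7, 12, 15, 2, 11, 4, 16
Reachable nodes: 20 of 24 total.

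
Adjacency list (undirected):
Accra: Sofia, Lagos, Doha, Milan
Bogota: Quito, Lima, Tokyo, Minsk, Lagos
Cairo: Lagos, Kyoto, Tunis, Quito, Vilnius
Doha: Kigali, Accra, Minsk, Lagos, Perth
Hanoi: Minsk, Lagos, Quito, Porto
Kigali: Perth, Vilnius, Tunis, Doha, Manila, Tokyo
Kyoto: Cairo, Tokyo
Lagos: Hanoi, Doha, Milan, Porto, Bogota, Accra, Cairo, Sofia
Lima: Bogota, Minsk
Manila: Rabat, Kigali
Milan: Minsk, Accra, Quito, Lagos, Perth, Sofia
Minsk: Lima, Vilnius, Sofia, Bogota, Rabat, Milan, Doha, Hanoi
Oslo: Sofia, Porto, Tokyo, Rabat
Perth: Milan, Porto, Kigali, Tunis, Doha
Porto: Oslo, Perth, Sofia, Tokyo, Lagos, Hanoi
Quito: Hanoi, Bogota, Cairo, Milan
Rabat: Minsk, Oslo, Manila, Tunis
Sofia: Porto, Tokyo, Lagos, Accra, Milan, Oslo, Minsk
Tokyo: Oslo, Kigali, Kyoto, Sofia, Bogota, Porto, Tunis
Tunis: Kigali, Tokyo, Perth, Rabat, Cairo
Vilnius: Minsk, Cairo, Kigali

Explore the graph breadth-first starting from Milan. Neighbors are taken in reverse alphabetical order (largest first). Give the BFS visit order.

Visit Milan; enqueue Sofia, Quito, Perth, Minsk, Lagos, Accra → queue [Sofia, Quito, Perth, Minsk, Lagos, Accra]
Visit Sofia; enqueue Tokyo, Porto, Oslo → queue [Quito, Perth, Minsk, Lagos, Accra, Tokyo, Porto, Oslo]
Visit Quito; enqueue Hanoi, Cairo, Bogota → queue [Perth, Minsk, Lagos, Accra, Tokyo, Porto, Oslo, Hanoi, Cairo, Bogota]
Visit Perth; enqueue Tunis, Kigali, Doha → queue [Minsk, Lagos, Accra, Tokyo, Porto, Oslo, Hanoi, Cairo, Bogota, Tunis, Kigali, Doha]
Visit Minsk; enqueue Vilnius, Rabat, Lima → queue [Lagos, Accra, Tokyo, Porto, Oslo, Hanoi, Cairo, Bogota, Tunis, Kigali, Doha, Vilnius, Rabat, Lima]
Visit Lagos → queue [Accra, Tokyo, Porto, Oslo, Hanoi, Cairo, Bogota, Tunis, Kigali, Doha, Vilnius, Rabat, Lima]
Visit Accra → queue [Tokyo, Porto, Oslo, Hanoi, Cairo, Bogota, Tunis, Kigali, Doha, Vilnius, Rabat, Lima]
Visit Tokyo; enqueue Kyoto → queue [Porto, Oslo, Hanoi, Cairo, Bogota, Tunis, Kigali, Doha, Vilnius, Rabat, Lima, Kyoto]
Visit Porto → queue [Oslo, Hanoi, Cairo, Bogota, Tunis, Kigali, Doha, Vilnius, Rabat, Lima, Kyoto]
Visit Oslo → queue [Hanoi, Cairo, Bogota, Tunis, Kigali, Doha, Vilnius, Rabat, Lima, Kyoto]
Visit Hanoi → queue [Cairo, Bogota, Tunis, Kigali, Doha, Vilnius, Rabat, Lima, Kyoto]
Visit Cairo → queue [Bogota, Tunis, Kigali, Doha, Vilnius, Rabat, Lima, Kyoto]
Visit Bogota → queue [Tunis, Kigali, Doha, Vilnius, Rabat, Lima, Kyoto]
Visit Tunis → queue [Kigali, Doha, Vilnius, Rabat, Lima, Kyoto]
Visit Kigali; enqueue Manila → queue [Doha, Vilnius, Rabat, Lima, Kyoto, Manila]
Visit Doha → queue [Vilnius, Rabat, Lima, Kyoto, Manila]
Visit Vilnius → queue [Rabat, Lima, Kyoto, Manila]
Visit Rabat → queue [Lima, Kyoto, Manila]
Visit Lima → queue [Kyoto, Manila]
Visit Kyoto → queue [Manila]
Visit Manila → queue []

Milan, Sofia, Quito, Perth, Minsk, Lagos, Accra, Tokyo, Porto, Oslo, Hanoi, Cairo, Bogota, Tunis, Kigali, Doha, Vilnius, Rabat, Lima, Kyoto, Manila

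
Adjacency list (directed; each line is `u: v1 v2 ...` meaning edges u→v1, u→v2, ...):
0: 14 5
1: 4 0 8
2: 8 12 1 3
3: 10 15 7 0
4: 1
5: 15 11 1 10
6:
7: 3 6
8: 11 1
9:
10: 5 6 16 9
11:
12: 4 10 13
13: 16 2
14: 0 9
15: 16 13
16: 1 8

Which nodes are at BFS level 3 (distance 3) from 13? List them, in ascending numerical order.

0, 4, 7, 10, 11, 15

Level 0: 13
Level 1: 2, 16
Level 2: 1, 3, 8, 12
Level 3: 0, 4, 7, 10, 11, 15
Level 4: 5, 6, 9, 14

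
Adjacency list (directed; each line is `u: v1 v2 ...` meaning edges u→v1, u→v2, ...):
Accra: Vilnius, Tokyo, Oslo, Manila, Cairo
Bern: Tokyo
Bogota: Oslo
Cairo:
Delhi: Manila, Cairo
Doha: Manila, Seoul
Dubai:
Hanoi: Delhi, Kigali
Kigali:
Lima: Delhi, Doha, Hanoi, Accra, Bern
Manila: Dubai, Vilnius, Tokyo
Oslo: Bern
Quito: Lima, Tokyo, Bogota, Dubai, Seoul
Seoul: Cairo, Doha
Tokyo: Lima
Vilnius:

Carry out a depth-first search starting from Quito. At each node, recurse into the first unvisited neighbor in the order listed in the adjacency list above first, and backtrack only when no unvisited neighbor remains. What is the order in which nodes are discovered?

Quito, Lima, Delhi, Manila, Dubai, Vilnius, Tokyo, Cairo, Doha, Seoul, Hanoi, Kigali, Accra, Oslo, Bern, Bogota

Visit Quito
Quito → Lima
Lima → Delhi
Delhi → Manila
Manila → Dubai
Manila → Vilnius
Manila → Tokyo
Delhi → Cairo
Lima → Doha
Doha → Seoul
Lima → Hanoi
Hanoi → Kigali
Lima → Accra
Accra → Oslo
Oslo → Bern
Quito → Bogota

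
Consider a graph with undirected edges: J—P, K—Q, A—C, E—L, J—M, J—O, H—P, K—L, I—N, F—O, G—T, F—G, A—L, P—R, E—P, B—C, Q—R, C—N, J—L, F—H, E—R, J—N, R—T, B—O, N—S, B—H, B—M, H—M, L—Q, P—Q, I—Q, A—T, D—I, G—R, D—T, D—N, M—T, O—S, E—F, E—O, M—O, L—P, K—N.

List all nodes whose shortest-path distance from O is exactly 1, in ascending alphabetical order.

B, E, F, J, M, S

Level 0: O
Level 1: B, E, F, J, M, S
Level 2: C, G, H, L, N, P, R, T
Level 3: A, D, I, K, Q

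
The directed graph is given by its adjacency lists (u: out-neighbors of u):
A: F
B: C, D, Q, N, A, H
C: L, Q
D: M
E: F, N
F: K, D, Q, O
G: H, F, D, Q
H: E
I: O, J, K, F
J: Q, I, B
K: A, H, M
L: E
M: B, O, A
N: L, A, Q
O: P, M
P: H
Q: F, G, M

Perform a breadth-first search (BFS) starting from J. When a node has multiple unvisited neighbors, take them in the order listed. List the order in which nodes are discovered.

J → Q → I → B → F → G → M → O → K → C → D → N → A → H → P → L → E

Visit J; enqueue Q, I, B → queue [Q, I, B]
Visit Q; enqueue F, G, M → queue [I, B, F, G, M]
Visit I; enqueue O, K → queue [B, F, G, M, O, K]
Visit B; enqueue C, D, N, A, H → queue [F, G, M, O, K, C, D, N, A, H]
Visit F → queue [G, M, O, K, C, D, N, A, H]
Visit G → queue [M, O, K, C, D, N, A, H]
Visit M → queue [O, K, C, D, N, A, H]
Visit O; enqueue P → queue [K, C, D, N, A, H, P]
Visit K → queue [C, D, N, A, H, P]
Visit C; enqueue L → queue [D, N, A, H, P, L]
Visit D → queue [N, A, H, P, L]
Visit N → queue [A, H, P, L]
Visit A → queue [H, P, L]
Visit H; enqueue E → queue [P, L, E]
Visit P → queue [L, E]
Visit L → queue [E]
Visit E → queue []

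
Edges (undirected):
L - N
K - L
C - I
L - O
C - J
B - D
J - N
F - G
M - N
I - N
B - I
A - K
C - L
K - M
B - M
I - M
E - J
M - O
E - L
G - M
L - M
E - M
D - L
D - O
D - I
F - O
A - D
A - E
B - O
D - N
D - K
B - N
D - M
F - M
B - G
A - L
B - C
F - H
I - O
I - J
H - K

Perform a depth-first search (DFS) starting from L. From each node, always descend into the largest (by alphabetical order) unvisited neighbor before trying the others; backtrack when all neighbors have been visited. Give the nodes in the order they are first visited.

L → O → M → N → J → I → D → K → H → F → G → B → C → A → E

Visit L
L → O
O → M
M → N
N → J
J → I
I → D
D → K
K → H
H → F
F → G
G → B
B → C
K → A
A → E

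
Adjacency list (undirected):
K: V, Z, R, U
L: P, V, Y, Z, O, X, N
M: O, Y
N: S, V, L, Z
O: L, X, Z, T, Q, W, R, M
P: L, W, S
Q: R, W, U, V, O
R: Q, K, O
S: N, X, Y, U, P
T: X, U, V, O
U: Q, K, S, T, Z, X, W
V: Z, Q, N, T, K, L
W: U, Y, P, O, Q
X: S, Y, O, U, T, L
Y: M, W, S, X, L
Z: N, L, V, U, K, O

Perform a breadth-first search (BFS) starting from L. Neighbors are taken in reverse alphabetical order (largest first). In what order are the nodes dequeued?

Visit L; enqueue Z, Y, X, V, P, O, N → queue [Z, Y, X, V, P, O, N]
Visit Z; enqueue U, K → queue [Y, X, V, P, O, N, U, K]
Visit Y; enqueue W, S, M → queue [X, V, P, O, N, U, K, W, S, M]
Visit X; enqueue T → queue [V, P, O, N, U, K, W, S, M, T]
Visit V; enqueue Q → queue [P, O, N, U, K, W, S, M, T, Q]
Visit P → queue [O, N, U, K, W, S, M, T, Q]
Visit O; enqueue R → queue [N, U, K, W, S, M, T, Q, R]
Visit N → queue [U, K, W, S, M, T, Q, R]
Visit U → queue [K, W, S, M, T, Q, R]
Visit K → queue [W, S, M, T, Q, R]
Visit W → queue [S, M, T, Q, R]
Visit S → queue [M, T, Q, R]
Visit M → queue [T, Q, R]
Visit T → queue [Q, R]
Visit Q → queue [R]
Visit R → queue []

L, Z, Y, X, V, P, O, N, U, K, W, S, M, T, Q, R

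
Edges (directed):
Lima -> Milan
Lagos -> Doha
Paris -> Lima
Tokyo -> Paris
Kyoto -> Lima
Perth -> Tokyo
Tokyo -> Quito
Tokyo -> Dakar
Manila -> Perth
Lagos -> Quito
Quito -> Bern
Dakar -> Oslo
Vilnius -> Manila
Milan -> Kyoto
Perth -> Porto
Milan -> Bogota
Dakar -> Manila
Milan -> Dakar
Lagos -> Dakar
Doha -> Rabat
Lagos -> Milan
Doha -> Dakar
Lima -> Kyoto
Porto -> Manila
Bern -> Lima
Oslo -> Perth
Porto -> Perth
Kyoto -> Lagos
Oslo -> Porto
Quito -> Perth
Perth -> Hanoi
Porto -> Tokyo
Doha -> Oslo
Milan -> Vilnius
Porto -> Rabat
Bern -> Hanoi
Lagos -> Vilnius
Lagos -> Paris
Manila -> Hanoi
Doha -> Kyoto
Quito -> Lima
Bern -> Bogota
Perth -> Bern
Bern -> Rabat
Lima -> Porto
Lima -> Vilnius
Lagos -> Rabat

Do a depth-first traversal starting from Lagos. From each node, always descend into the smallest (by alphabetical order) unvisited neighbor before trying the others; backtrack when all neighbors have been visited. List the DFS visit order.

Visit Lagos
Lagos → Dakar
Dakar → Manila
Manila → Hanoi
Manila → Perth
Perth → Bern
Bern → Bogota
Bern → Lima
Lima → Kyoto
Lima → Milan
Milan → Vilnius
Lima → Porto
Porto → Rabat
Porto → Tokyo
Tokyo → Paris
Tokyo → Quito
Dakar → Oslo
Lagos → Doha

Lagos Dakar Manila Hanoi Perth Bern Bogota Lima Kyoto Milan Vilnius Porto Rabat Tokyo Paris Quito Oslo Doha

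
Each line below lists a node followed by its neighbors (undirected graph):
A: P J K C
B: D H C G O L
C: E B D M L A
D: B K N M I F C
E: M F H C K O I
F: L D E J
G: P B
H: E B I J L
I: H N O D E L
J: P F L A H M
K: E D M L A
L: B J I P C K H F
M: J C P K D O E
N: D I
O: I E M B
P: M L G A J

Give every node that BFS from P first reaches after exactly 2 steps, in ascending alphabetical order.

Level 0: P
Level 1: A, G, J, L, M
Level 2: B, C, D, E, F, H, I, K, O
Level 3: N

B, C, D, E, F, H, I, K, O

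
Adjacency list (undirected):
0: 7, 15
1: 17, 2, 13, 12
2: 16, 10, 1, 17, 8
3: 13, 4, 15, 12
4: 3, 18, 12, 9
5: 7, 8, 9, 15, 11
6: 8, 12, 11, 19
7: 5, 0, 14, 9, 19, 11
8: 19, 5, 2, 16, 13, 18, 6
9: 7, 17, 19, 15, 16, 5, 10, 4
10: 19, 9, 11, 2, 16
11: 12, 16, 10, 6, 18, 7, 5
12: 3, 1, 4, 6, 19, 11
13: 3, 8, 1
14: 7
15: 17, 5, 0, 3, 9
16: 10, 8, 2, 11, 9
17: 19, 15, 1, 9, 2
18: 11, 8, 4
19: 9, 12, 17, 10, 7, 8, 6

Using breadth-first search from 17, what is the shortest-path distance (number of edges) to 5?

Level 0: 17
Level 1: 1, 2, 9, 15, 19
Level 2: 0, 3, 4, 5, 6, 7, 8, 10, 12, 13, 16
Level 3: 11, 14, 18
5 first appears at level 2.

2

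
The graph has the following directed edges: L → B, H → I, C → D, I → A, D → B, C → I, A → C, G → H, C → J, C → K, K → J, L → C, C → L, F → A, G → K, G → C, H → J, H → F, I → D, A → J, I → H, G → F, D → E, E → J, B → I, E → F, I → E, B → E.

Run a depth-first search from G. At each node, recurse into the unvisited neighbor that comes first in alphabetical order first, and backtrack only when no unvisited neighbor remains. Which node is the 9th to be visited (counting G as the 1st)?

I

Visit G
G → C
C → D
D → B
B → E
E → F
F → A
A → J
B → I
I → H
C → K
C → L

Visit order: G, C, D, B, E, F, A, J, I, H, K, L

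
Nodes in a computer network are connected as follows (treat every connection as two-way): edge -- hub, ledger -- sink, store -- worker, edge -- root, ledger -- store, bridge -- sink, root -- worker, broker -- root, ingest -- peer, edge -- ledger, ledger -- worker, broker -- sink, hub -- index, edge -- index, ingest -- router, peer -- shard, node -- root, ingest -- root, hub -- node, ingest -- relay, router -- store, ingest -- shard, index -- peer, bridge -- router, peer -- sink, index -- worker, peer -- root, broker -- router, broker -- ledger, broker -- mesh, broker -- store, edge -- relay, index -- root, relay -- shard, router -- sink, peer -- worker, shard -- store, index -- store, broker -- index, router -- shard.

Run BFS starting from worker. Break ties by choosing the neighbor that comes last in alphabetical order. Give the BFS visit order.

worker → store → root → peer → ledger → index → shard → router → broker → node → ingest → edge → sink → hub → relay → bridge → mesh

Visit worker; enqueue store, root, peer, ledger, index → queue [store, root, peer, ledger, index]
Visit store; enqueue shard, router, broker → queue [root, peer, ledger, index, shard, router, broker]
Visit root; enqueue node, ingest, edge → queue [peer, ledger, index, shard, router, broker, node, ingest, edge]
Visit peer; enqueue sink → queue [ledger, index, shard, router, broker, node, ingest, edge, sink]
Visit ledger → queue [index, shard, router, broker, node, ingest, edge, sink]
Visit index; enqueue hub → queue [shard, router, broker, node, ingest, edge, sink, hub]
Visit shard; enqueue relay → queue [router, broker, node, ingest, edge, sink, hub, relay]
Visit router; enqueue bridge → queue [broker, node, ingest, edge, sink, hub, relay, bridge]
Visit broker; enqueue mesh → queue [node, ingest, edge, sink, hub, relay, bridge, mesh]
Visit node → queue [ingest, edge, sink, hub, relay, bridge, mesh]
Visit ingest → queue [edge, sink, hub, relay, bridge, mesh]
Visit edge → queue [sink, hub, relay, bridge, mesh]
Visit sink → queue [hub, relay, bridge, mesh]
Visit hub → queue [relay, bridge, mesh]
Visit relay → queue [bridge, mesh]
Visit bridge → queue [mesh]
Visit mesh → queue []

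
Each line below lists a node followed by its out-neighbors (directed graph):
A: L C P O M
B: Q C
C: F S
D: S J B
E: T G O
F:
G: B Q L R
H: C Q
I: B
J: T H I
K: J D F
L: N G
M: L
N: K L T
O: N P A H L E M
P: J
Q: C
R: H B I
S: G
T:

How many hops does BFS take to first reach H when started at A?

2

Level 0: A
Level 1: C, L, M, O, P
Level 2: E, F, G, H, J, N, S
Level 3: B, I, K, Q, R, T
Level 4: D
H first appears at level 2.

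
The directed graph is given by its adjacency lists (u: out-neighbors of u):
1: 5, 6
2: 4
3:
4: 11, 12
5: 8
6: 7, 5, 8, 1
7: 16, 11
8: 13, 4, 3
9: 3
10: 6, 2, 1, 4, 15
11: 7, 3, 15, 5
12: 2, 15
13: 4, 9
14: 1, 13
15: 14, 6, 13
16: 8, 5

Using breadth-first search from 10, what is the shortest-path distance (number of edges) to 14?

Level 0: 10
Level 1: 1, 2, 4, 6, 15
Level 2: 5, 7, 8, 11, 12, 13, 14
Level 3: 3, 9, 16
14 first appears at level 2.

2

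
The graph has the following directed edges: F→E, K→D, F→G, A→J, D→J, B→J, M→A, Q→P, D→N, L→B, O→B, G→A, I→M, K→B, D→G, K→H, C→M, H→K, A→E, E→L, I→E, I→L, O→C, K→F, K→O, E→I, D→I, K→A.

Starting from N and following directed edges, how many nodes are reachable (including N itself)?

1

BFS from N visits: N
Reachable nodes: 1 of 17 total.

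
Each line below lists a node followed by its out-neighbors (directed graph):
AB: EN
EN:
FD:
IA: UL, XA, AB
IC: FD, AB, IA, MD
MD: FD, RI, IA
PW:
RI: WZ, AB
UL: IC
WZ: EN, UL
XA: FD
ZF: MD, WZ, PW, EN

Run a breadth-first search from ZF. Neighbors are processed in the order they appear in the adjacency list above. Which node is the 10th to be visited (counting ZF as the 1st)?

AB

Visit ZF; enqueue MD, WZ, PW, EN → queue [MD, WZ, PW, EN]
Visit MD; enqueue FD, RI, IA → queue [WZ, PW, EN, FD, RI, IA]
Visit WZ; enqueue UL → queue [PW, EN, FD, RI, IA, UL]
Visit PW → queue [EN, FD, RI, IA, UL]
Visit EN → queue [FD, RI, IA, UL]
Visit FD → queue [RI, IA, UL]
Visit RI; enqueue AB → queue [IA, UL, AB]
Visit IA; enqueue XA → queue [UL, AB, XA]
Visit UL; enqueue IC → queue [AB, XA, IC]
Visit AB → queue [XA, IC]
Visit XA → queue [IC]
Visit IC → queue []

Visit order: ZF, MD, WZ, PW, EN, FD, RI, IA, UL, AB, XA, IC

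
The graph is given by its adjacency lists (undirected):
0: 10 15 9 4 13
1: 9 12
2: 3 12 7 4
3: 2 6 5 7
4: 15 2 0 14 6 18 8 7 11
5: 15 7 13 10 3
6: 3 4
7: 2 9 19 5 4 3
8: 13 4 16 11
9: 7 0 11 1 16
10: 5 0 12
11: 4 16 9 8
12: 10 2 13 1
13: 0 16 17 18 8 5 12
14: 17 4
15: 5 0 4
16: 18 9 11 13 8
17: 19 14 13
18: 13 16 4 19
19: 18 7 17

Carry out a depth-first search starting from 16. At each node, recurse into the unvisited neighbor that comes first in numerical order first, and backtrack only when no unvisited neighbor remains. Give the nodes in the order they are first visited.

16, 8, 4, 0, 9, 1, 12, 2, 3, 5, 7, 19, 17, 13, 18, 14, 10, 15, 6, 11

Visit 16
16 → 8
8 → 4
4 → 0
0 → 9
9 → 1
1 → 12
12 → 2
2 → 3
3 → 5
5 → 7
7 → 19
19 → 17
17 → 13
13 → 18
17 → 14
5 → 10
5 → 15
3 → 6
9 → 11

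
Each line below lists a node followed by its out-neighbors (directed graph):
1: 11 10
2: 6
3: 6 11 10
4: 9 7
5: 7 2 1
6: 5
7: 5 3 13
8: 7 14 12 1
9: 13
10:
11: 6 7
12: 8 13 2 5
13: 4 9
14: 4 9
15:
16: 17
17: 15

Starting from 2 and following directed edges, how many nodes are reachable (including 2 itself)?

BFS from 2 visits: 2, 6, 5, 7, 1, 3, 13, 11, 10, 4, 9
Reachable nodes: 11 of 17 total.

11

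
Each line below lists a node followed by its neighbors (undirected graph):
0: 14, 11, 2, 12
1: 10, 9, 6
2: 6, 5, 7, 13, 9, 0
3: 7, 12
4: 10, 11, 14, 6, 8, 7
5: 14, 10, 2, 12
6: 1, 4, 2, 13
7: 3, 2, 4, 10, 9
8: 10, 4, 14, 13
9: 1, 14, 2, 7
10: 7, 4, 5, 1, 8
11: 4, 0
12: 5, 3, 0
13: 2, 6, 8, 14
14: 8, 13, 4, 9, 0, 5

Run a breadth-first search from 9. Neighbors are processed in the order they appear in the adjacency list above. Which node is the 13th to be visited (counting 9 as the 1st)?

Visit 9; enqueue 1, 14, 2, 7 → queue [1, 14, 2, 7]
Visit 1; enqueue 10, 6 → queue [14, 2, 7, 10, 6]
Visit 14; enqueue 8, 13, 4, 0, 5 → queue [2, 7, 10, 6, 8, 13, 4, 0, 5]
Visit 2 → queue [7, 10, 6, 8, 13, 4, 0, 5]
Visit 7; enqueue 3 → queue [10, 6, 8, 13, 4, 0, 5, 3]
Visit 10 → queue [6, 8, 13, 4, 0, 5, 3]
Visit 6 → queue [8, 13, 4, 0, 5, 3]
Visit 8 → queue [13, 4, 0, 5, 3]
Visit 13 → queue [4, 0, 5, 3]
Visit 4; enqueue 11 → queue [0, 5, 3, 11]
Visit 0; enqueue 12 → queue [5, 3, 11, 12]
Visit 5 → queue [3, 11, 12]
Visit 3 → queue [11, 12]
Visit 11 → queue [12]
Visit 12 → queue []

Visit order: 9, 1, 14, 2, 7, 10, 6, 8, 13, 4, 0, 5, 3, 11, 12

3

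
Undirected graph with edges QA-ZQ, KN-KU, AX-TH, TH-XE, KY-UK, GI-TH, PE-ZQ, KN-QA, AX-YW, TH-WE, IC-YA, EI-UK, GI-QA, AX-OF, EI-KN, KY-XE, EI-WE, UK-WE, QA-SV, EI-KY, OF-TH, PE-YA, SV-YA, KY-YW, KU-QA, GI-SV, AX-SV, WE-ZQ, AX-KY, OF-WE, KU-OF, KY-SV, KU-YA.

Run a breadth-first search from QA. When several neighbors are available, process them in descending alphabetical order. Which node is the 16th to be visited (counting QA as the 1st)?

IC

Visit QA; enqueue ZQ, SV, KU, KN, GI → queue [ZQ, SV, KU, KN, GI]
Visit ZQ; enqueue WE, PE → queue [SV, KU, KN, GI, WE, PE]
Visit SV; enqueue YA, KY, AX → queue [KU, KN, GI, WE, PE, YA, KY, AX]
Visit KU; enqueue OF → queue [KN, GI, WE, PE, YA, KY, AX, OF]
Visit KN; enqueue EI → queue [GI, WE, PE, YA, KY, AX, OF, EI]
Visit GI; enqueue TH → queue [WE, PE, YA, KY, AX, OF, EI, TH]
Visit WE; enqueue UK → queue [PE, YA, KY, AX, OF, EI, TH, UK]
Visit PE → queue [YA, KY, AX, OF, EI, TH, UK]
Visit YA; enqueue IC → queue [KY, AX, OF, EI, TH, UK, IC]
Visit KY; enqueue YW, XE → queue [AX, OF, EI, TH, UK, IC, YW, XE]
Visit AX → queue [OF, EI, TH, UK, IC, YW, XE]
Visit OF → queue [EI, TH, UK, IC, YW, XE]
Visit EI → queue [TH, UK, IC, YW, XE]
Visit TH → queue [UK, IC, YW, XE]
Visit UK → queue [IC, YW, XE]
Visit IC → queue [YW, XE]
Visit YW → queue [XE]
Visit XE → queue []

Visit order: QA, ZQ, SV, KU, KN, GI, WE, PE, YA, KY, AX, OF, EI, TH, UK, IC, YW, XE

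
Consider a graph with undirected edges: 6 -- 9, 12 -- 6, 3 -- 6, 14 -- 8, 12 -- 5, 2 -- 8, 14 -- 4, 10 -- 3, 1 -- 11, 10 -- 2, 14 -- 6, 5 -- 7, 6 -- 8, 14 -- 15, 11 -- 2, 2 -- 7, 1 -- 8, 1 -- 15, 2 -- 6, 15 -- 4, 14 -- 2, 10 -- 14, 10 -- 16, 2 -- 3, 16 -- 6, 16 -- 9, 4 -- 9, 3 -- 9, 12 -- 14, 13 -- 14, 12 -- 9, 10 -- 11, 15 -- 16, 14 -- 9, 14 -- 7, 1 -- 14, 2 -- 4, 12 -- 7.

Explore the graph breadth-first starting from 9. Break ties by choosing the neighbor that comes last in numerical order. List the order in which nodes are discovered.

Visit 9; enqueue 16, 14, 12, 6, 4, 3 → queue [16, 14, 12, 6, 4, 3]
Visit 16; enqueue 15, 10 → queue [14, 12, 6, 4, 3, 15, 10]
Visit 14; enqueue 13, 8, 7, 2, 1 → queue [12, 6, 4, 3, 15, 10, 13, 8, 7, 2, 1]
Visit 12; enqueue 5 → queue [6, 4, 3, 15, 10, 13, 8, 7, 2, 1, 5]
Visit 6 → queue [4, 3, 15, 10, 13, 8, 7, 2, 1, 5]
Visit 4 → queue [3, 15, 10, 13, 8, 7, 2, 1, 5]
Visit 3 → queue [15, 10, 13, 8, 7, 2, 1, 5]
Visit 15 → queue [10, 13, 8, 7, 2, 1, 5]
Visit 10; enqueue 11 → queue [13, 8, 7, 2, 1, 5, 11]
Visit 13 → queue [8, 7, 2, 1, 5, 11]
Visit 8 → queue [7, 2, 1, 5, 11]
Visit 7 → queue [2, 1, 5, 11]
Visit 2 → queue [1, 5, 11]
Visit 1 → queue [5, 11]
Visit 5 → queue [11]
Visit 11 → queue []

9 → 16 → 14 → 12 → 6 → 4 → 3 → 15 → 10 → 13 → 8 → 7 → 2 → 1 → 5 → 11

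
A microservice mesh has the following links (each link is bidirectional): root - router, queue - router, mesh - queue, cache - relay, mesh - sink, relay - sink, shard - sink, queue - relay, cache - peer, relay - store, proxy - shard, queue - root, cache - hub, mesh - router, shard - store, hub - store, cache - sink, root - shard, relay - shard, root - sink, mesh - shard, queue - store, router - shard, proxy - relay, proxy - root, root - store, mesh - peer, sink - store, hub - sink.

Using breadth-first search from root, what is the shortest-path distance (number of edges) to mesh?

Level 0: root
Level 1: proxy, queue, router, shard, sink, store
Level 2: cache, hub, mesh, relay
Level 3: peer
mesh first appears at level 2.

2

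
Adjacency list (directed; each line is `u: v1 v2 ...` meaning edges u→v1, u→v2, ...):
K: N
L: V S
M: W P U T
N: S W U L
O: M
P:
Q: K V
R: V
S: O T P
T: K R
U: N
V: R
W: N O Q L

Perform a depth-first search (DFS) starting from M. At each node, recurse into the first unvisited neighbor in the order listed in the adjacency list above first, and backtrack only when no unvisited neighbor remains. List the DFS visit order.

M -> W -> N -> S -> O -> T -> K -> R -> V -> P -> U -> L -> Q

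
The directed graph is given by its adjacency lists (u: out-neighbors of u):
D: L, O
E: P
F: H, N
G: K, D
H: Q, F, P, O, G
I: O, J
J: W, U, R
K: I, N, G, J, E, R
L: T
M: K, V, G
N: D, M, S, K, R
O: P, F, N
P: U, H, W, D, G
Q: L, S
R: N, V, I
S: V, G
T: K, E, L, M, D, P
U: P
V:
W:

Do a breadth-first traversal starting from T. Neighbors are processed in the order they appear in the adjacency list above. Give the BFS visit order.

T -> K -> E -> L -> M -> D -> P -> I -> N -> G -> J -> R -> V -> O -> U -> H -> W -> S -> F -> Q

Visit T; enqueue K, E, L, M, D, P → queue [K, E, L, M, D, P]
Visit K; enqueue I, N, G, J, R → queue [E, L, M, D, P, I, N, G, J, R]
Visit E → queue [L, M, D, P, I, N, G, J, R]
Visit L → queue [M, D, P, I, N, G, J, R]
Visit M; enqueue V → queue [D, P, I, N, G, J, R, V]
Visit D; enqueue O → queue [P, I, N, G, J, R, V, O]
Visit P; enqueue U, H, W → queue [I, N, G, J, R, V, O, U, H, W]
Visit I → queue [N, G, J, R, V, O, U, H, W]
Visit N; enqueue S → queue [G, J, R, V, O, U, H, W, S]
Visit G → queue [J, R, V, O, U, H, W, S]
Visit J → queue [R, V, O, U, H, W, S]
Visit R → queue [V, O, U, H, W, S]
Visit V → queue [O, U, H, W, S]
Visit O; enqueue F → queue [U, H, W, S, F]
Visit U → queue [H, W, S, F]
Visit H; enqueue Q → queue [W, S, F, Q]
Visit W → queue [S, F, Q]
Visit S → queue [F, Q]
Visit F → queue [Q]
Visit Q → queue []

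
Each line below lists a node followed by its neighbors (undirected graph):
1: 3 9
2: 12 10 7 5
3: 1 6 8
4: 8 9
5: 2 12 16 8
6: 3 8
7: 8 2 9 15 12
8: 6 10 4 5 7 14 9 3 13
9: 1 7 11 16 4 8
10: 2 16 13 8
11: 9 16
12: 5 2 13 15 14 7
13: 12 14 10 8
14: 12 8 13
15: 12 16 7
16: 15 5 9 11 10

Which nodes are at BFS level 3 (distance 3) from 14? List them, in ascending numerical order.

Level 0: 14
Level 1: 8, 12, 13
Level 2: 2, 3, 4, 5, 6, 7, 9, 10, 15
Level 3: 1, 11, 16

1, 11, 16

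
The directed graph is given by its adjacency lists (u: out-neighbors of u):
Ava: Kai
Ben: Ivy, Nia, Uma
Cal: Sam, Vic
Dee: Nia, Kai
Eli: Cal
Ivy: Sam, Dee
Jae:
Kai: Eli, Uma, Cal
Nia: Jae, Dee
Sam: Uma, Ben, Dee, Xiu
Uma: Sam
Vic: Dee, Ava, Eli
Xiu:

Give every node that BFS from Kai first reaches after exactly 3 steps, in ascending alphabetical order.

Level 0: Kai
Level 1: Cal, Eli, Uma
Level 2: Sam, Vic
Level 3: Ava, Ben, Dee, Xiu
Level 4: Ivy, Nia
Level 5: Jae

Ava, Ben, Dee, Xiu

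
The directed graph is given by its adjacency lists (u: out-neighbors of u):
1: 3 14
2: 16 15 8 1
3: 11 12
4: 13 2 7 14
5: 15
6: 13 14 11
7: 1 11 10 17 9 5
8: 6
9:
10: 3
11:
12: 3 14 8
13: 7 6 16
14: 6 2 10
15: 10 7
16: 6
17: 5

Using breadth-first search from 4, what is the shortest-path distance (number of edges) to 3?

Level 0: 4
Level 1: 2, 7, 13, 14
Level 2: 1, 5, 6, 8, 9, 10, 11, 15, 16, 17
Level 3: 3
Level 4: 12
3 first appears at level 3.

3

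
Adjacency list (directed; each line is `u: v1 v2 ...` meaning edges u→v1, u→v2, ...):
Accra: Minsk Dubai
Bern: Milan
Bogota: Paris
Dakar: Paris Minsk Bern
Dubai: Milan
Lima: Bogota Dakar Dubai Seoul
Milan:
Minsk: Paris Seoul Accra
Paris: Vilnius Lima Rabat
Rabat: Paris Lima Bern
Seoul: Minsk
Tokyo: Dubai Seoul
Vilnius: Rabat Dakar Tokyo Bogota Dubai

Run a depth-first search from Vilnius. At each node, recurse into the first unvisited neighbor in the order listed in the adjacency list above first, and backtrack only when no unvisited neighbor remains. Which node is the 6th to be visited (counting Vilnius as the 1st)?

Dakar

Visit Vilnius
Vilnius → Rabat
Rabat → Paris
Paris → Lima
Lima → Bogota
Lima → Dakar
Dakar → Minsk
Minsk → Seoul
Minsk → Accra
Accra → Dubai
Dubai → Milan
Dakar → Bern
Vilnius → Tokyo

Visit order: Vilnius, Rabat, Paris, Lima, Bogota, Dakar, Minsk, Seoul, Accra, Dubai, Milan, Bern, Tokyo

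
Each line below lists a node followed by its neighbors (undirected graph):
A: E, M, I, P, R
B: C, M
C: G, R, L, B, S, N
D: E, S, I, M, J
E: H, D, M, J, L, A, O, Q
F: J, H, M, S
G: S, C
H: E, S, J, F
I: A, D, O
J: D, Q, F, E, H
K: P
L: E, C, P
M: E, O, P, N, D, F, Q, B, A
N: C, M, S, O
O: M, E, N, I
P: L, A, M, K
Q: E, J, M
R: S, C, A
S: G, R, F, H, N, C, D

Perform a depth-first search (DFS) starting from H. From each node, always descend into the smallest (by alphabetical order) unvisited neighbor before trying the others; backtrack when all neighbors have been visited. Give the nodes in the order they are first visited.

Visit H
H → E
E → A
A → I
I → D
D → J
J → F
F → M
M → B
B → C
C → G
G → S
S → N
N → O
S → R
C → L
L → P
P → K
M → Q

H -> E -> A -> I -> D -> J -> F -> M -> B -> C -> G -> S -> N -> O -> R -> L -> P -> K -> Q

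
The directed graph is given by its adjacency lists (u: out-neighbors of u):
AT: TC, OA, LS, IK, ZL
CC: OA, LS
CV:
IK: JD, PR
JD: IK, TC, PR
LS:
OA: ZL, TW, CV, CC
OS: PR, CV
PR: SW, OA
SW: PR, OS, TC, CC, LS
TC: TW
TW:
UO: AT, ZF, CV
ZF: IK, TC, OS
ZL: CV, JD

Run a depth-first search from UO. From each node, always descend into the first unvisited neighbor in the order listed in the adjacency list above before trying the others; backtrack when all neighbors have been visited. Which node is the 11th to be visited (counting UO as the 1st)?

SW

Visit UO
UO → AT
AT → TC
TC → TW
AT → OA
OA → ZL
ZL → CV
ZL → JD
JD → IK
IK → PR
PR → SW
SW → OS
SW → CC
CC → LS
UO → ZF

Visit order: UO, AT, TC, TW, OA, ZL, CV, JD, IK, PR, SW, OS, CC, LS, ZF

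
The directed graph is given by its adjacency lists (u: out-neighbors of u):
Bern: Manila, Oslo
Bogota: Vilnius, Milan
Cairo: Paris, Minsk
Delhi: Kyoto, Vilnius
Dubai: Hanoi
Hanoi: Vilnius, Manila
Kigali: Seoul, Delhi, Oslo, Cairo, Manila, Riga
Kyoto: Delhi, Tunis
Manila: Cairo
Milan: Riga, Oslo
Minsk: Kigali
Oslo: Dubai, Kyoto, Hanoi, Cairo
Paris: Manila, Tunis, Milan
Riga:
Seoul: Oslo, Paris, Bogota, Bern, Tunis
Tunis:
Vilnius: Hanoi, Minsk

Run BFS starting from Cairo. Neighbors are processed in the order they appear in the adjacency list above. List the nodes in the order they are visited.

Cairo, Paris, Minsk, Manila, Tunis, Milan, Kigali, Riga, Oslo, Seoul, Delhi, Dubai, Kyoto, Hanoi, Bogota, Bern, Vilnius

Visit Cairo; enqueue Paris, Minsk → queue [Paris, Minsk]
Visit Paris; enqueue Manila, Tunis, Milan → queue [Minsk, Manila, Tunis, Milan]
Visit Minsk; enqueue Kigali → queue [Manila, Tunis, Milan, Kigali]
Visit Manila → queue [Tunis, Milan, Kigali]
Visit Tunis → queue [Milan, Kigali]
Visit Milan; enqueue Riga, Oslo → queue [Kigali, Riga, Oslo]
Visit Kigali; enqueue Seoul, Delhi → queue [Riga, Oslo, Seoul, Delhi]
Visit Riga → queue [Oslo, Seoul, Delhi]
Visit Oslo; enqueue Dubai, Kyoto, Hanoi → queue [Seoul, Delhi, Dubai, Kyoto, Hanoi]
Visit Seoul; enqueue Bogota, Bern → queue [Delhi, Dubai, Kyoto, Hanoi, Bogota, Bern]
Visit Delhi; enqueue Vilnius → queue [Dubai, Kyoto, Hanoi, Bogota, Bern, Vilnius]
Visit Dubai → queue [Kyoto, Hanoi, Bogota, Bern, Vilnius]
Visit Kyoto → queue [Hanoi, Bogota, Bern, Vilnius]
Visit Hanoi → queue [Bogota, Bern, Vilnius]
Visit Bogota → queue [Bern, Vilnius]
Visit Bern → queue [Vilnius]
Visit Vilnius → queue []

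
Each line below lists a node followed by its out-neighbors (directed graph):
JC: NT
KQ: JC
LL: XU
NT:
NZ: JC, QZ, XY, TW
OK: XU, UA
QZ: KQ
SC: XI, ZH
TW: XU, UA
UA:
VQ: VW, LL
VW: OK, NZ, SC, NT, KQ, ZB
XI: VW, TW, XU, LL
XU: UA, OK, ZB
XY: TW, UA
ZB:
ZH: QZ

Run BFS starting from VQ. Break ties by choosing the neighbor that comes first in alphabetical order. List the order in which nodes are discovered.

VQ, LL, VW, XU, KQ, NT, NZ, OK, SC, ZB, UA, JC, QZ, TW, XY, XI, ZH

Visit VQ; enqueue LL, VW → queue [LL, VW]
Visit LL; enqueue XU → queue [VW, XU]
Visit VW; enqueue KQ, NT, NZ, OK, SC, ZB → queue [XU, KQ, NT, NZ, OK, SC, ZB]
Visit XU; enqueue UA → queue [KQ, NT, NZ, OK, SC, ZB, UA]
Visit KQ; enqueue JC → queue [NT, NZ, OK, SC, ZB, UA, JC]
Visit NT → queue [NZ, OK, SC, ZB, UA, JC]
Visit NZ; enqueue QZ, TW, XY → queue [OK, SC, ZB, UA, JC, QZ, TW, XY]
Visit OK → queue [SC, ZB, UA, JC, QZ, TW, XY]
Visit SC; enqueue XI, ZH → queue [ZB, UA, JC, QZ, TW, XY, XI, ZH]
Visit ZB → queue [UA, JC, QZ, TW, XY, XI, ZH]
Visit UA → queue [JC, QZ, TW, XY, XI, ZH]
Visit JC → queue [QZ, TW, XY, XI, ZH]
Visit QZ → queue [TW, XY, XI, ZH]
Visit TW → queue [XY, XI, ZH]
Visit XY → queue [XI, ZH]
Visit XI → queue [ZH]
Visit ZH → queue []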